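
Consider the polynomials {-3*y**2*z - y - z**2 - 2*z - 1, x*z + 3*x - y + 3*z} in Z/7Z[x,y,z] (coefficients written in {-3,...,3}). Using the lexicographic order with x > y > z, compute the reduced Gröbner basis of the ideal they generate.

f_1 = -3*y**2*z - y - z**2 - 2*z - 1, LT = y**2*z.
f_2 = x*z + 3*x - y + 3*z, LT = x*z.

S(f_1,f_2): lcm = x*y**2*z. S = -3*x*y**2 - 2*x*y - 2*x*z**2 + 3*x*z - 2*x + y**3 - 3*y**2*z.
  leading term x*y**2: no divisor's leading term divides it; move -3*x*y**2 to the remainder.
  leading term x*y: no divisor's leading term divides it; move -2*x*y to the remainder.
  leading term x*z**2: subtract (-2*z)·f_2 from -2*x*z**2 + 3*x*z - 2*x + y**3 - 3*y**2*z → 2*x*z - 2*x + y**3 - 3*y**2*z - 2*y*z - z**2
  leading term x*z: subtract (2)·f_2 from 2*x*z - 2*x + y**3 - 3*y**2*z - 2*y*z - z**2 → -x + y**3 - 3*y**2*z - 2*y*z + 2*y - z**2 + z
  leading term x: no divisor's leading term divides it; move -x to the remainder.
  leading term y**3: no divisor's leading term divides it; move y**3 to the remainder.
  leading term y**2*z: subtract (1)·f_1 from -3*y**2*z - 2*y*z + 2*y - z**2 + z → -2*y*z + 3*y + 3*z + 1
  leading term y*z: no divisor's leading term divides it; move -2*y*z to the remainder.
  leading term y: no divisor's leading term divides it; move 3*y to the remainder.
  leading term z: no divisor's leading term divides it; move 3*z to the remainder.
  leading term 1: no divisor's leading term divides it; move 1 to the remainder.
  remainder -3*x*y**2 - 2*x*y - x + y**3 - 2*y*z + 3*y + 3*z + 1 ≠ 0; add g_3 = -3*x*y**2 - 2*x*y - x + y**3 - 2*y*z + 3*y + 3*z + 1 to the basis.

S(f_1,g_3): lcm = x*y**2*z. S = -3*x*y*z - 2*x*y - 2*x*z**2 - 2*x*z - 2*x - 2*y**3*z - 3*y*z**2 + y*z + z**2 - 2*z.
  leading term x*y*z: subtract (-3*y)·f_2 from -3*x*y*z - 2*x*y - 2*x*z**2 - 2*x*z - 2*x - 2*y**3*z - 3*y*z**2 + y*z + z**2 - 2*z → -2*x*z**2 - 2*x*z - 2*x - 2*y**3*z - 3*y**2 - 3*y*z**2 + 3*y*z + z**2 - 2*z
  leading term x*z**2: subtract (-2*z)·f_2 from -2*x*z**2 - 2*x*z - 2*x - 2*y**3*z - 3*y**2 - 3*y*z**2 + 3*y*z + z**2 - 2*z → -3*x*z - 2*x - 2*y**3*z - 3*y**2 - 3*y*z**2 + y*z - 2*z
  leading term x*z: subtract (-3)·f_2 from -3*x*z - 2*x - 2*y**3*z - 3*y**2 - 3*y*z**2 + y*z - 2*z → -2*y**3*z - 3*y**2 - 3*y*z**2 + y*z - 3*y
  leading term y**3*z: subtract (3*y)·f_1 from -2*y**3*z - 3*y**2 - 3*y*z**2 + y*z - 3*y → 0
  remainder 0.

S(f_2,g_3): lcm = x*y**2*z. S = 3*x*y**2 - 3*x*y*z + 2*x*z - 2*y**3*z - y**3 + 3*y**2*z - 3*y*z**2 + y*z + z**2 - 2*z.
  leading term x*y**2: subtract (-1)·g_3 from 3*x*y**2 - 3*x*y*z + 2*x*z - 2*y**3*z - y**3 + 3*y**2*z - 3*y*z**2 + y*z + z**2 - 2*z → -3*x*y*z - 2*x*y + 2*x*z - x - 2*y**3*z + 3*y**2*z - 3*y*z**2 - y*z + 3*y + z**2 + z + 1
  leading term x*y*z: subtract (-3*y)·f_2 from -3*x*y*z - 2*x*y + 2*x*z - x - 2*y**3*z + 3*y**2*z - 3*y*z**2 - y*z + 3*y + z**2 + z + 1 → 2*x*z - x - 2*y**3*z + 3*y**2*z - 3*y**2 - 3*y*z**2 + y*z + 3*y + z**2 + z + 1
  leading term x*z: subtract (2)·f_2 from 2*x*z - x - 2*y**3*z + 3*y**2*z - 3*y**2 - 3*y*z**2 + y*z + 3*y + z**2 + z + 1 → -2*y**3*z + 3*y**2*z - 3*y**2 - 3*y*z**2 + y*z - 2*y + z**2 + 2*z + 1
  leading term y**3*z: subtract (3*y)·f_1 from -2*y**3*z + 3*y**2*z - 3*y**2 - 3*y*z**2 + y*z - 2*y + z**2 + 2*z + 1 → 3*y**2*z + y + z**2 + 2*z + 1
  leading term y**2*z: subtract (-1)·f_1 from 3*y**2*z + y + z**2 + 2*z + 1 → 0
  remainder 0.

Every S-polynomial of the final basis reduces to 0, so we have a Gröbner basis.

G = {x*y**2 + 3*x*y - 2*x + 2*y**3 + 3*y*z - y - z + 2, x*z + 3*x - y + 3*z, y**2*z - 2*y - 2*z**2 + 3*z - 2}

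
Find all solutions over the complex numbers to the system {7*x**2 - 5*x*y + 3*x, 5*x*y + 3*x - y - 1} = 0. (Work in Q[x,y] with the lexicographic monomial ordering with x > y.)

{(0, -1), (-sqrt(1649)/70 - 23/70, 7/50 - sqrt(1649)/50), (-23/70 + sqrt(1649)/70, 7/50 + sqrt(1649)/50)}

Compute a lex Gröbner basis by Buchberger's algorithm.
f_1 = 7*x**2 - 5*x*y + 3*x, LT = x**2.
f_2 = 5*x*y + 3*x - y - 1, LT = x*y.

S(f_1,f_2): lcm = x**2*y. S = -3/5*x**2 - 5/7*x*y**2 + 22/35*x*y + 1/5*x.
  leading term x**2: subtract (-3/35)·f_1 from -3/5*x**2 - 5/7*x*y**2 + 22/35*x*y + 1/5*x → -5/7*x*y**2 + 1/5*x*y + 16/35*x
  leading term x*y**2: subtract (-1/7*y)·f_2 from -5/7*x*y**2 + 1/5*x*y + 16/35*x → 22/35*x*y + 16/35*x - 1/7*y**2 - 1/7*y
  leading term x*y: subtract (22/175)·f_2 from 22/35*x*y + 16/35*x - 1/7*y**2 - 1/7*y → 2/25*x - 1/7*y**2 - 3/175*y + 22/175
  leading term x: no divisor's leading term divides it; move 2/25*x to the remainder.
  leading term y**2: no divisor's leading term divides it; move -1/7*y**2 to the remainder.
  leading term y: no divisor's leading term divides it; move -3/175*y to the remainder.
  leading term 1: no divisor's leading term divides it; move 22/175 to the remainder.
  remainder 2/25*x - 1/7*y**2 - 3/175*y + 22/175 ≠ 0; add h_3 = 2/25*x - 1/7*y**2 - 3/175*y + 22/175 to the basis.

S(f_1,h_3): lcm = x**2. S = 25/14*x*y**2 - 1/2*x*y - 8/7*x.
  leading term x*y**2: subtract (5/14*y)·f_2 from 25/14*x*y**2 - 1/2*x*y - 8/7*x → -11/7*x*y - 8/7*x + 5/14*y**2 + 5/14*y
  leading term x*y: subtract (-11/35)·f_2 from -11/7*x*y - 8/7*x + 5/14*y**2 + 5/14*y → -1/5*x + 5/14*y**2 + 3/70*y - 11/35
  leading term x: subtract (-5/2)·h_3 from -1/5*x + 5/14*y**2 + 3/70*y - 11/35 → 0
  remainder 0.

S(f_2,h_3): lcm = x*y. S = 3/5*x + 25/14*y**3 + 3/14*y**2 - 62/35*y - 1/5.
  leading term x: subtract (15/2)·h_3 from 3/5*x + 25/14*y**3 + 3/14*y**2 - 62/35*y - 1/5 → 25/14*y**3 + 9/7*y**2 - 23/14*y - 8/7
  leading term y**3: no divisor's leading term divides it; move 25/14*y**3 to the remainder.
  leading term y**2: no divisor's leading term divides it; move 9/7*y**2 to the remainder.
  leading term y: no divisor's leading term divides it; move -23/14*y to the remainder.
  leading term 1: no divisor's leading term divides it; move -8/7 to the remainder.
  remainder 25/14*y**3 + 9/7*y**2 - 23/14*y - 8/7 ≠ 0; add h_4 = 25/14*y**3 + 9/7*y**2 - 23/14*y - 8/7 to the basis.

S(f_1,h_4): leading monomials are coprime, so the S-polynomial reduces to 0 (Buchberger's first criterion).
S(f_2,h_4): lcm = x*y**3. S = -3/25*x*y**2 + 23/25*x*y + 16/25*x - 1/5*y**3 - 1/5*y**2.
  leading term x*y**2: subtract (-3/125*y)·f_2 from -3/25*x*y**2 + 23/25*x*y + 16/25*x - 1/5*y**3 - 1/5*y**2 → 124/125*x*y + 16/25*x - 1/5*y**3 - 28/125*y**2 - 3/125*y
  leading term x*y: subtract (124/625)·f_2 from 124/125*x*y + 16/25*x - 1/5*y**3 - 28/125*y**2 - 3/125*y → 28/625*x - 1/5*y**3 - 28/125*y**2 + 109/625*y + 124/625
  leading term x: subtract (14/25)·h_3 from 28/625*x - 1/5*y**3 - 28/125*y**2 + 109/625*y + 124/625 → -1/5*y**3 - 18/125*y**2 + 23/125*y + 16/125
  leading term y**3: subtract (-14/125)·h_4 from -1/5*y**3 - 18/125*y**2 + 23/125*y + 16/125 → 0
  remainder 0.

S(h_3,h_4): leading monomials are coprime, so the S-polynomial reduces to 0 (Buchberger's first criterion).
Every S-polynomial of the final basis reduces to 0, so we have a Gröbner basis.
Inter-reduce: drop elements whose leading term is divisible by another's, tail-reduce, and make monic.
Reduced Gröbner basis: {x - 25/14*y**2 - 3/14*y + 11/7, y**3 + 18/25*y**2 - 23/25*y - 16/25}.

Elimination: the polynomial y**3 + 18/25*y**2 - 23/25*y - 16/25 lies in the elimination ideal for y, so y ∈ {-1, 7/50 - sqrt(1649)/50, 7/50 + sqrt(1649)/50}. For each such y, the remaining basis elements (now univariate) give the rest of the solution.
  y = -1: the earlier basis element becomes x = 0, giving x = 0 — point (0, -1).
  y = 7/50 - sqrt(1649)/50: the earlier basis element becomes x + 23/70 + sqrt(1649)/70 = 0, giving x = -sqrt(1649)/70 - 23/70 — point (-sqrt(1649)/70 - 23/70, 7/50 - sqrt(1649)/50).
  y = 7/50 + sqrt(1649)/50: the earlier basis element becomes x - sqrt(1649)/70 + 23/70 = 0, giving x = -23/70 + sqrt(1649)/70 — point (-23/70 + sqrt(1649)/70, 7/50 + sqrt(1649)/50).
Substituting each solution back into the original system confirms all equations vanish.
Zero-dimensionality of the ideal guarantees finitely many solutions over ℂ.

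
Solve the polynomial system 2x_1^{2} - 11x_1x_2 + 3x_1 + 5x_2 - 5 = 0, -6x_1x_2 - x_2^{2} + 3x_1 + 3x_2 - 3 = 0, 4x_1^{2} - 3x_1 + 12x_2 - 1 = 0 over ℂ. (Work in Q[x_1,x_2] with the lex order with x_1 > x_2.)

Compute a lex Gröbner basis by Buchberger's algorithm.
f_1 = 2x_1^{2} - 11x_1x_2 + 3x_1 + 5x_2 - 5, LT = x_1^{2}.
f_2 = -6x_1x_2 + 3x_1 - x_2^{2} + 3x_2 - 3, LT = x_1x_2.
f_3 = 4x_1^{2} - 3x_1 + 12x_2 - 1, LT = x_1^{2}.

S(f_1,f_2): lcm = x_1^{2}x_2. S = \tfrac{1}{2}x_1^{2} - \tfrac{17}{3}x_1x_2^{2} + 2x_1x_2 - \tfrac{1}{2}x_1 + \tfrac{5}{2}x_2^{2} - \tfrac{5}{2}x_2.
  leading term x_1^{2}: subtract (\tfrac{1}{4})·f_1 from \tfrac{1}{2}x_1^{2} - \tfrac{17}{3}x_1x_2^{2} + 2x_1x_2 - \tfrac{1}{2}x_1 + \tfrac{5}{2}x_2^{2} - \tfrac{5}{2}x_2 → -\tfrac{17}{3}x_1x_2^{2} + \tfrac{19}{4}x_1x_2 - \tfrac{5}{4}x_1 + \tfrac{5}{2}x_2^{2} - \tfrac{15}{4}x_2 + \tfrac{5}{4}
  leading term x_1x_2^{2}: subtract (\tfrac{17}{18}x_2)·f_2 from -\tfrac{17}{3}x_1x_2^{2} + \tfrac{19}{4}x_1x_2 - \tfrac{5}{4}x_1 + \tfrac{5}{2}x_2^{2} - \tfrac{15}{4}x_2 + \tfrac{5}{4} → \tfrac{23}{12}x_1x_2 - \tfrac{5}{4}x_1 + \tfrac{17}{18}x_2^{3} - \tfrac{1}{3}x_2^{2} - \tfrac{11}{12}x_2 + \tfrac{5}{4}
  leading term x_1x_2: subtract (-\tfrac{23}{72})·f_2 from \tfrac{23}{12}x_1x_2 - \tfrac{5}{4}x_1 + \tfrac{17}{18}x_2^{3} - \tfrac{1}{3}x_2^{2} - \tfrac{11}{12}x_2 + \tfrac{5}{4} → -\tfrac{7}{24}x_1 + \tfrac{17}{18}x_2^{3} - \tfrac{47}{72}x_2^{2} + \tfrac{1}{24}x_2 + \tfrac{7}{24}
  leading term x_1: no divisor's leading term divides it; move -\tfrac{7}{24}x_1 to the remainder.
  leading term x_2^{3}: no divisor's leading term divides it; move \tfrac{17}{18}x_2^{3} to the remainder.
  leading term x_2^{2}: no divisor's leading term divides it; move -\tfrac{47}{72}x_2^{2} to the remainder.
  leading term x_2: no divisor's leading term divides it; move \tfrac{1}{24}x_2 to the remainder.
  leading term 1: no divisor's leading term divides it; move \tfrac{7}{24} to the remainder.
  remainder -\tfrac{7}{24}x_1 + \tfrac{17}{18}x_2^{3} - \tfrac{47}{72}x_2^{2} + \tfrac{1}{24}x_2 + \tfrac{7}{24} ≠ 0; add h_4 = -\tfrac{7}{24}x_1 + \tfrac{17}{18}x_2^{3} - \tfrac{47}{72}x_2^{2} + \tfrac{1}{24}x_2 + \tfrac{7}{24} to the basis.

S(f_1,f_3): lcm = x_1^{2}. S = -\tfrac{11}{2}x_1x_2 + \tfrac{9}{4}x_1 - \tfrac{1}{2}x_2 - \tfrac{9}{4}.
  leading term x_1x_2: subtract (\tfrac{11}{12})·f_2 from -\tfrac{11}{2}x_1x_2 + \tfrac{9}{4}x_1 - \tfrac{1}{2}x_2 - \tfrac{9}{4} → -\tfrac{1}{2}x_1 + \tfrac{11}{12}x_2^{2} - \tfrac{13}{4}x_2 + \tfrac{1}{2}
  leading term x_1: subtract (\tfrac{12}{7})·h_4 from -\tfrac{1}{2}x_1 + \tfrac{11}{12}x_2^{2} - \tfrac{13}{4}x_2 + \tfrac{1}{2} → -\tfrac{34}{21}x_2^{3} + \tfrac{57}{28}x_2^{2} - \tfrac{93}{28}x_2
  leading term x_2^{3}: no divisor's leading term divides it; move -\tfrac{34}{21}x_2^{3} to the remainder.
  leading term x_2^{2}: no divisor's leading term divides it; move \tfrac{57}{28}x_2^{2} to the remainder.
  leading term x_2: no divisor's leading term divides it; move -\tfrac{93}{28}x_2 to the remainder.
  remainder -\tfrac{34}{21}x_2^{3} + \tfrac{57}{28}x_2^{2} - \tfrac{93}{28}x_2 ≠ 0; add h_5 = -\tfrac{34}{21}x_2^{3} + \tfrac{57}{28}x_2^{2} - \tfrac{93}{28}x_2 to the basis.

S(f_2,f_3): lcm = x_1^{2}x_2. S = -\tfrac{1}{2}x_1^{2} + \tfrac{1}{6}x_1x_2^{2} + \tfrac{1}{4}x_1x_2 + \tfrac{1}{2}x_1 - 3x_2^{2} + \tfrac{1}{4}x_2.
  leading term x_1^{2}: subtract (-\tfrac{1}{4})·f_1 from -\tfrac{1}{2}x_1^{2} + \tfrac{1}{6}x_1x_2^{2} + \tfrac{1}{4}x_1x_2 + \tfrac{1}{2}x_1 - 3x_2^{2} + \tfrac{1}{4}x_2 → \tfrac{1}{6}x_1x_2^{2} - \tfrac{5}{2}x_1x_2 + \tfrac{5}{4}x_1 - 3x_2^{2} + \tfrac{3}{2}x_2 - \tfrac{5}{4}
  leading term x_1x_2^{2}: subtract (-\tfrac{1}{36}x_2)·f_2 from \tfrac{1}{6}x_1x_2^{2} - \tfrac{5}{2}x_1x_2 + \tfrac{5}{4}x_1 - 3x_2^{2} + \tfrac{3}{2}x_2 - \tfrac{5}{4} → -\tfrac{29}{12}x_1x_2 + \tfrac{5}{4}x_1 - \tfrac{1}{36}x_2^{3} - \tfrac{35}{12}x_2^{2} + \tfrac{17}{12}x_2 - \tfrac{5}{4}
  leading term x_1x_2: subtract (\tfrac{29}{72})·f_2 from -\tfrac{29}{12}x_1x_2 + \tfrac{5}{4}x_1 - \tfrac{1}{36}x_2^{3} - \tfrac{35}{12}x_2^{2} + \tfrac{17}{12}x_2 - \tfrac{5}{4} → \tfrac{1}{24}x_1 - \tfrac{1}{36}x_2^{3} - \tfrac{181}{72}x_2^{2} + \tfrac{5}{24}x_2 - \tfrac{1}{24}
  leading term x_1: subtract (-\tfrac{1}{7})·h_4 from \tfrac{1}{24}x_1 - \tfrac{1}{36}x_2^{3} - \tfrac{181}{72}x_2^{2} + \tfrac{5}{24}x_2 - \tfrac{1}{24} → \tfrac{3}{28}x_2^{3} - \tfrac{73}{28}x_2^{2} + \tfrac{3}{14}x_2
  leading term x_2^{3}: subtract (-\tfrac{9}{136})·h_5 from \tfrac{3}{28}x_2^{3} - \tfrac{73}{28}x_2^{2} + \tfrac{3}{14}x_2 → -\tfrac{1345}{544}x_2^{2} - \tfrac{3}{544}x_2
  leading term x_2^{2}: no divisor's leading term divides it; move -\tfrac{1345}{544}x_2^{2} to the remainder.
  leading term x_2: no divisor's leading term divides it; move -\tfrac{3}{544}x_2 to the remainder.
  remainder -\tfrac{1345}{544}x_2^{2} - \tfrac{3}{544}x_2 ≠ 0; add h_6 = -\tfrac{1345}{544}x_2^{2} - \tfrac{3}{544}x_2 to the basis.

S(f_2,h_5): lcm = x_1x_2^{3}. S = \tfrac{103}{136}x_1x_2^{2} - \tfrac{279}{136}x_1x_2 + \tfrac{1}{6}x_2^{4} - \tfrac{1}{2}x_2^{3} + \tfrac{1}{2}x_2^{2}.
  leading term x_1x_2^{2}: subtract (-\tfrac{103}{816}x_2)·f_2 from \tfrac{103}{136}x_1x_2^{2} - \tfrac{279}{136}x_1x_2 + \tfrac{1}{6}x_2^{4} - \tfrac{1}{2}x_2^{3} + \tfrac{1}{2}x_2^{2} → -\tfrac{455}{272}x_1x_2 + \tfrac{1}{6}x_2^{4} - \tfrac{511}{816}x_2^{3} + \tfrac{239}{272}x_2^{2} - \tfrac{103}{272}x_2
  leading term x_1x_2: subtract (\tfrac{455}{1632})·f_2 from -\tfrac{455}{272}x_1x_2 + \tfrac{1}{6}x_2^{4} - \tfrac{511}{816}x_2^{3} + \tfrac{239}{272}x_2^{2} - \tfrac{103}{272}x_2 → -\tfrac{455}{544}x_1 + \tfrac{1}{6}x_2^{4} - \tfrac{511}{816}x_2^{3} + \tfrac{1889}{1632}x_2^{2} - \tfrac{661}{544}x_2 + \tfrac{455}{544}
  leading term x_1: subtract (\tfrac{195}{68})·h_4 from -\tfrac{455}{544}x_1 + \tfrac{1}{6}x_2^{4} - \tfrac{511}{816}x_2^{3} + \tfrac{1889}{1632}x_2^{2} - \tfrac{661}{544}x_2 + \tfrac{455}{544} → \tfrac{1}{6}x_2^{4} - \tfrac{907}{272}x_2^{3} + \tfrac{103}{34}x_2^{2} - \tfrac{363}{272}x_2
  leading term x_2^{4}: subtract (-\tfrac{7}{68}x_2)·h_5 from \tfrac{1}{6}x_2^{4} - \tfrac{907}{272}x_2^{3} + \tfrac{103}{34}x_2^{2} - \tfrac{363}{272}x_2 → -\tfrac{25}{8}x_2^{3} + \tfrac{43}{16}x_2^{2} - \tfrac{363}{272}x_2
  leading term x_2^{3}: subtract (\tfrac{525}{272})·h_5 from -\tfrac{25}{8}x_2^{3} + \tfrac{43}{16}x_2^{2} - \tfrac{363}{272}x_2 → -\tfrac{1351}{1088}x_2^{2} + \tfrac{5523}{1088}x_2
  leading term x_2^{2}: subtract (\tfrac{1351}{2690})·h_6 from -\tfrac{1351}{1088}x_2^{2} + \tfrac{5523}{1088}x_2 → \tfrac{929061}{182920}x_2
  leading term x_2: no divisor's leading term divides it; move \tfrac{929061}{182920}x_2 to the remainder.
  remainder \tfrac{929061}{182920}x_2 ≠ 0; add h_7 = \tfrac{929061}{182920}x_2 to the basis.

The other S-polynomials (S(f_1,h_4), S(f_2,h_4), S(f_3,h_4), S(f_1,h_5), S(f_3,h_5), S(h_4,h_5), S(f_1,h_6), S(f_2,h_6), S(f_3,h_6), S(h_4,h_6), S(h_5,h_6), S(f_1,h_7), S(f_2,h_7), S(f_3,h_7), S(h_4,h_7), S(h_5,h_7), S(h_6,h_7)) all reduce to 0 modulo the current basis, so we have a Gröbner basis.
Inter-reduce: drop elements whose leading term is divisible by another's, tail-reduce, and make monic.
Reduced Gröbner basis: {x_1 - 1, x_2}.

Elimination: the polynomial x_2 lies in the elimination ideal for x_2, so x_2 ∈ {0}. For each such x_2, the remaining basis elements (now univariate) give the rest of the solution.
  x_2 = 0: the earlier basis element becomes x_1 - 1 = 0, giving x_1 = 1 — point (1, 0).

{(1, 0)}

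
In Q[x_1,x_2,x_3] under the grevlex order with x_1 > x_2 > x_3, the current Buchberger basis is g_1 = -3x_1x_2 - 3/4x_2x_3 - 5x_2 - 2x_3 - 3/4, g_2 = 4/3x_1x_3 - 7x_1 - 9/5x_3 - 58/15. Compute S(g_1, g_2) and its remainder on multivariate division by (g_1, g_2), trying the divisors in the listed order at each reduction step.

S(g_1, g_2) = 1/4x_2x_3^2 + 21/4x_1x_2 + 181/60x_2x_3 + 2/3x_3^2 + 29/10x_2 + 1/4x_3; remainder on division = 1/4x_2x_3^2 + 409/240x_2x_3 + 2/3x_3^2 - 117/20x_2 - 13/4x_3 - 21/16.

lcm(LM(g_1), LM(g_2)) = x_1x_2x_3.
S = (lcm/LT(g_1))·g_1 − (lcm/LT(g_2))·g_2 = 1/4x_2x_3^2 + 21/4x_1x_2 + 181/60x_2x_3 + 2/3x_3^2 + 29/10x_2 + 1/4x_3.
Reduce S modulo (g_1, g_2) in that order:
  leading term x_2x_3^2: no divisor's leading term divides it; move 1/4x_2x_3^2 to the remainder.
  leading term x_1x_2: subtract (-7/4)·g_1 from 21/4x_1x_2 + 181/60x_2x_3 + 2/3x_3^2 + 29/10x_2 + 1/4x_3 → 409/240x_2x_3 + 2/3x_3^2 - 117/20x_2 - 13/4x_3 - 21/16
  leading term x_2x_3: no divisor's leading term divides it; move 409/240x_2x_3 to the remainder.
  leading term x_3^2: no divisor's leading term divides it; move 2/3x_3^2 to the remainder.
  leading term x_2: no divisor's leading term divides it; move -117/20x_2 to the remainder.
  leading term x_3: no divisor's leading term divides it; move -13/4x_3 to the remainder.
  leading term 1: no divisor's leading term divides it; move -21/16 to the remainder.
The remainder 1/4x_2x_3^2 + 409/240x_2x_3 + 2/3x_3^2 - 117/20x_2 - 13/4x_3 - 21/16 is nonzero, so it would be added as the next basis element.
This is the inner loop of Buchberger's algorithm — each nonzero remainder becomes a new basis element.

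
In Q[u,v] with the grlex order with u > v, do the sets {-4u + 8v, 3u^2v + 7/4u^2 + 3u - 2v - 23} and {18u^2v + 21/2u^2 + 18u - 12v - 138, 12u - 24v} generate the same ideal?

Equality of ideals is decidable: compute both reduced Gröbner bases (unique for the ordering) and check whether they agree.
Buchberger on the first generating set:
f_1 = -4u + 8v, LT = u.
f_2 = 3u^2v + 7/4u^2 + 3u - 2v - 23, LT = u^2v.

S(f_1,f_2): lcm = u^2v. S = -2uv^2 - 7/12u^2 - u + 2/3v + 23/3.
  reduce S modulo (f_1, f_2):
  remainder -4v^3 - 7/3v^2 - 4/3v + 23/3 ≠ 0; add g_3 = -4v^3 - 7/3v^2 - 4/3v + 23/3 to the basis.

The other S-polynomials (S(f_1,g_3), S(f_2,g_3)) all reduce to 0 modulo the current basis, so we have a Gröbner basis.
Inter-reduce: drop elements whose leading term is divisible by another's, tail-reduce, and make monic.
Reduced Gröbner basis: {v^3 + 7/12v^2 + 1/3v - 23/12, u - 2v}.

Buchberger on the second generating set:
h_1 = 18u^2v + 21/2u^2 + 18u - 12v - 138, LT = u^2v.
h_2 = 12u - 24v, LT = u.

S(h_1,h_2): lcm = u^2v. S = 2uv^2 + 7/12u^2 + u - 2/3v - 23/3.
  reduce S modulo (h_1, h_2):
  remainder 4v^3 + 7/3v^2 + 4/3v - 23/3 ≠ 0; add k_3 = 4v^3 + 7/3v^2 + 4/3v - 23/3 to the basis.

The other S-polynomials (S(h_1,k_3), S(h_2,k_3)) all reduce to 0 modulo the current basis, so we have a Gröbner basis.
Inter-reduce: drop elements whose leading term is divisible by another's, tail-reduce, and make monic.
Reduced Gröbner basis: {v^3 + 7/12v^2 + 1/3v - 23/12, u - 2v}.

The two bases agree; hence the ideals are identical.

Yes, the ideals are equal.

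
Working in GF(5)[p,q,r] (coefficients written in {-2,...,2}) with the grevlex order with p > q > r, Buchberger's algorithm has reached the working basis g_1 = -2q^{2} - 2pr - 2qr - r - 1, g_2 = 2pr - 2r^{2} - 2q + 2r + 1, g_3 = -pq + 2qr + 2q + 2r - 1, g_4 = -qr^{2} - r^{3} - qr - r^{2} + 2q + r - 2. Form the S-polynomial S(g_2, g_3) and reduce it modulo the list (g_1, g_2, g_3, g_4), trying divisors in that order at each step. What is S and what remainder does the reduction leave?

lcm(LM(g_2), LM(g_3)) = pqr.
S = (lcm/LT(g_2))·g_2 − (lcm/LT(g_3))·g_3 = qr^{2} - q^{2} - 2qr + 2r^{2} - 2q - r.
Reduce S modulo (g_1, g_2, g_3, g_4) in that order:
  leading term qr^{2}: subtract (-1)·g_4 from qr^{2} - q^{2} - 2qr + 2r^{2} - 2q - r → -r^{3} - q^{2} + 2qr + r^{2} - 2
  leading term r^{3}: no divisor's leading term divides it; move -r^{3} to the remainder.
  leading term q^{2}: subtract (-2)·g_1 from -q^{2} + 2qr + r^{2} - 2 → pr - 2qr + r^{2} - 2r + 1
  leading term pr: subtract (-2)·g_2 from pr - 2qr + r^{2} - 2r + 1 → -2qr + 2r^{2} + q + 2r - 2
  leading term qr: no divisor's leading term divides it; move -2qr to the remainder.
  leading term r^{2}: no divisor's leading term divides it; move 2r^{2} to the remainder.
  leading term q: no divisor's leading term divides it; move q to the remainder.
  leading term r: no divisor's leading term divides it; move 2r to the remainder.
  leading term 1: no divisor's leading term divides it; move -2 to the remainder.
The remainder -r^{3} - 2qr + 2r^{2} + q + 2r - 2 is nonzero, so it would be added as the next basis element.

S(g_2, g_3) = qr^{2} - q^{2} - 2qr + 2r^{2} - 2q - r; remainder on division = -r^{3} - 2qr + 2r^{2} + q + 2r - 2.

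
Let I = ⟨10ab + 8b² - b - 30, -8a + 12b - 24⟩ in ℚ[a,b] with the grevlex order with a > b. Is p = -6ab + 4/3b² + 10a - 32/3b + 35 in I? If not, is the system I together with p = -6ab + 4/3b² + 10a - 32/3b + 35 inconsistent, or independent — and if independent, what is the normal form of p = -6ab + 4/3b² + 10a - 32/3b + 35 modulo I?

First compute the reduced Gröbner basis of I by Buchberger's algorithm.
f_1 = 10ab + 8b² - b - 30, LT = ab.
f_2 = -8a + 12b - 24, LT = a.

S(f_1,f_2): lcm = ab. S = 23/10b² - 31/10b - 3.
  leading term b²: no divisor's leading term divides it; move 23/10b² to the remainder.
  leading term b: no divisor's leading term divides it; move -31/10b to the remainder.
  leading term 1: no divisor's leading term divides it; move -3 to the remainder.
  remainder 23/10b² - 31/10b - 3 ≠ 0; add h_3 = 23/10b² - 31/10b - 3 to the basis.

S(f_1,h_3): lcm = ab². S = ⅘b³ + 31/23ab - 1/10b² + 30/23a - 3b.
  leading term b³: subtract (8/23b)·h_3 from ⅘b³ + 31/23ab - 1/10b² + 30/23a - 3b → 31/23ab + 45/46b² + 30/23a - 45/23b
  leading term ab: subtract (31/230)·f_1 from 31/23ab + 45/46b² + 30/23a - 45/23b → -1/10b² + 30/23a - 419/230b + 93/23
  leading term b²: subtract (-1/23)·h_3 from -1/10b² + 30/23a - 419/230b + 93/23 → 30/23a - 45/23b + 90/23
  leading term a: subtract (-15/92)·f_2 from 30/23a - 45/23b + 90/23 → 0
  remainder 0.

S(f_2,h_3): leading monomials are coprime, so the S-polynomial reduces to 0 (Buchberger's first criterion).
Every S-polynomial of the final basis reduces to 0, so we have a Gröbner basis.
Inter-reduce: drop elements whose leading term is divisible by another's, tail-reduce, and make monic.
Reduced Gröbner basis: {b² - 31/23b - 30/23, a - 3/2b + 3}.
Label its elements g_1 = b² - 31/23b - 30/23, g_2 = a - 3/2b + 3.

Reduce p = -6ab + 4/3b² + 10a - 32/3b + 35 modulo G:
  leading term ab: subtract (-6b)·g_2 from -6ab + 4/3b² + 10a - 32/3b + 35 → -23/3b² + 10a + 22/3b + 35
  leading term b²: subtract (-23/3)·g_1 from -23/3b² + 10a + 22/3b + 35 → 10a - 3b + 25
  leading term a: subtract (10)·g_2 from 10a - 3b + 25 → 12b - 5
  leading term b: no divisor's leading term divides it; move 12b to the remainder.
  leading term 1: no divisor's leading term divides it; move -5 to the remainder.
  normal form = 12b - 5.
The normal form is nonzero, so p ∉ I. Since p minus its normal form lies in I, I + (p) = I + (r) where r = 12b - 5; decide whether this ideal is the whole ring.
Run Buchberger on G together with r (pairs among the g_i already reduce to 0 since G is a Gröbner basis):
g_1 = b² - 31/23b - 30/23, LT = b².
g_2 = a - 3/2b + 3, LT = a.
r = 12b - 5, LT = b.

S(g_1,g_2): leading monomials are coprime, so the S-polynomial reduces to 0 (Buchberger's first criterion).
S(g_1,r): lcm = b². S = -257/276b - 30/23.
  leading term b: subtract (-257/3312)·r from -257/276b - 30/23 → -5605/3312
  leading term 1: no divisor's leading term divides it; move -5605/3312 to the remainder.
  remainder -5605/3312 ≠ 0; add m_4 = -5605/3312 to the basis.

S(g_2,r): leading monomials are coprime, so the S-polynomial reduces to 0 (Buchberger's first criterion).
S(g_1,m_4): leading monomials are coprime, so the S-polynomial reduces to 0 (Buchberger's first criterion).
S(g_2,m_4): leading monomials are coprime, so the S-polynomial reduces to 0 (Buchberger's first criterion).
S(r,m_4): leading monomials are coprime, so the S-polynomial reduces to 0 (Buchberger's first criterion).
Every S-polynomial of the final basis reduces to 0, so we have a Gröbner basis.
Inter-reduce: drop elements whose leading term is divisible by another's, tail-reduce, and make monic.
Reduced Gröbner basis: {1}.
The reduced Gröbner basis of I + (p) is {1}: the ideal is the whole ring, so the enlarged system has no common solution — adjoining p is inconsistent.

The remainder on division by a Gröbner basis is unique — it is the normal form.

Adjoining -6ab + 4/3b² + 10a - 32/3b + 35 makes the ideal the whole ring: the system is inconsistent.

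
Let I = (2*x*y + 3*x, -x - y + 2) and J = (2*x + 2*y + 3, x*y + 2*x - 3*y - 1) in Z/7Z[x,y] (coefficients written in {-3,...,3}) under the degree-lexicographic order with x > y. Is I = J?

Yes, the ideals are equal.

Equality of ideals is decidable: compute both reduced Gröbner bases (unique for the ordering) and check whether they agree.
Buchberger on the first generating set:
f_1 = 2*x*y + 3*x, LT = x*y.
f_2 = -x - y + 2, LT = x.

S(f_1,f_2): lcm = x*y. S = -y**2 - 2*x + 2*y.
  leading term y**2: no divisor's leading term divides it; move -y**2 to the remainder.
  leading term x: subtract (2)·f_2 from -2*x + 2*y → -3*y + 3
  leading term y: no divisor's leading term divides it; move -3*y to the remainder.
  leading term 1: no divisor's leading term divides it; move 3 to the remainder.
  remainder -y**2 - 3*y + 3 ≠ 0; add g_3 = -y**2 - 3*y + 3 to the basis.

S(f_1,g_3): lcm = x*y**2. S = 2*x*y + 3*x.
  leading term x*y: subtract (1)·f_1 from 2*x*y + 3*x → 0
  remainder 0.

S(f_2,g_3): leading monomials are coprime, so the S-polynomial reduces to 0 (Buchberger's first criterion).
Every S-polynomial of the final basis reduces to 0, so we have a Gröbner basis.
Inter-reduce: drop elements whose leading term is divisible by another's, tail-reduce, and make monic.
Reduced Gröbner basis: {y**2 + 3*y - 3, x + y - 2}.

Buchberger on the second generating set:
h_1 = 2*x + 2*y + 3, LT = x.
h_2 = x*y + 2*x - 3*y - 1, LT = x*y.

S(h_1,h_2): lcm = x*y. S = y**2 - 2*x + y + 1.
  leading term y**2: no divisor's leading term divides it; move y**2 to the remainder.
  leading term x: subtract (-1)·h_1 from -2*x + y + 1 → 3*y - 3
  leading term y: no divisor's leading term divides it; move 3*y to the remainder.
  leading term 1: no divisor's leading term divides it; move -3 to the remainder.
  remainder y**2 + 3*y - 3 ≠ 0; add k_3 = y**2 + 3*y - 3 to the basis.

S(h_1,k_3): leading monomials are coprime, so the S-polynomial reduces to 0 (Buchberger's first criterion).
S(h_2,k_3): lcm = x*y**2. S = -x*y - 3*y**2 + 3*x - y.
  leading term x*y: subtract (3*y)·h_1 from -x*y - 3*y**2 + 3*x - y → -2*y**2 + 3*x - 3*y
  leading term y**2: subtract (-2)·k_3 from -2*y**2 + 3*x - 3*y → 3*x + 3*y + 1
  leading term x: subtract (-2)·h_1 from 3*x + 3*y + 1 → 0
  remainder 0.

Every S-polynomial of the final basis reduces to 0, so we have a Gröbner basis.
Inter-reduce: drop elements whose leading term is divisible by another's, tail-reduce, and make monic.
Reduced Gröbner basis: {y**2 + 3*y - 3, x + y - 2}.

Same reduced basis, so the two generating sets span the same ideal.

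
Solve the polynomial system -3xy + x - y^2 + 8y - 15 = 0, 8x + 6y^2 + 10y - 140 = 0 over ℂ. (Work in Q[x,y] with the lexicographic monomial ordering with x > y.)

Compute a lex Gröbner basis by Buchberger's algorithm.
f_1 = -3xy + x - y^2 + 8y - 15, LT = xy.
f_2 = 8x + 6y^2 + 10y - 140, LT = x.

S(f_1,f_2): lcm = xy. S = -1/3x - 3/4y^3 - 11/12y^2 + 89/6y + 5.
  leading term x: subtract (-1/24)·f_2 from -1/3x - 3/4y^3 - 11/12y^2 + 89/6y + 5 → -3/4y^3 - 2/3y^2 + 61/4y - 5/6
  leading term y^3: no divisor's leading term divides it; move -3/4y^3 to the remainder.
  leading term y^2: no divisor's leading term divides it; move -2/3y^2 to the remainder.
  leading term y: no divisor's leading term divides it; move 61/4y to the remainder.
  leading term 1: no divisor's leading term divides it; move -5/6 to the remainder.
  remainder -3/4y^3 - 2/3y^2 + 61/4y - 5/6 ≠ 0; add h_3 = -3/4y^3 - 2/3y^2 + 61/4y - 5/6 to the basis.

The other S-polynomials (S(f_1,h_3), S(f_2,h_3)) all reduce to 0 modulo the current basis, so we have a Gröbner basis.
Inter-reduce: drop elements whose leading term is divisible by another's, tail-reduce, and make monic.
Reduced Gröbner basis: {x + 3/4y^2 + 5/4y - 35/2, y^3 + 8/9y^2 - 61/3y + 10/9}.

Elimination: the polynomial y^3 + 8/9y^2 - 61/3y + 10/9 lies in the elimination ideal for y, so y ∈ {-5, 37/18 - sqrt(1297)/18, sqrt(1297)/18 + 37/18}. For each such y, the remaining basis elements (now univariate) give the rest of the solution.
  y = -5: the earlier basis element becomes x - 5 = 0, giving x = 5 — point (5, -5).
  y = 37/18 - sqrt(1297)/18: the earlier basis element becomes x - 473/54 - 13*sqrt(1297)/54 = 0, giving x = 13*sqrt(1297)/54 + 473/54 — point (13*sqrt(1297)/54 + 473/54, 37/18 - sqrt(1297)/18).
  y = sqrt(1297)/18 + 37/18: the earlier basis element becomes x - 473/54 + 13*sqrt(1297)/54 = 0, giving x = 473/54 - 13*sqrt(1297)/54 — point (473/54 - 13*sqrt(1297)/54, sqrt(1297)/18 + 37/18).
Check: every point annihilates each of the original generators.

{(5, -5), (13*sqrt(1297)/54 + 473/54, 37/18 - sqrt(1297)/18), (473/54 - 13*sqrt(1297)/54, sqrt(1297)/18 + 37/18)}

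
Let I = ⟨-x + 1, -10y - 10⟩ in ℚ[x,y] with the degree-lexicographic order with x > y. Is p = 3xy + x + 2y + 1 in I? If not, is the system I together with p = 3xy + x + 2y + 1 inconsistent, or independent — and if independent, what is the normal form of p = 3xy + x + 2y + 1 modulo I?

First compute the reduced Gröbner basis of I by Buchberger's algorithm.
f_1 = -x + 1, LT = x.
f_2 = -10y - 10, LT = y.

S(f_1,f_2): leading monomials are coprime, so the S-polynomial reduces to 0 (Buchberger's first criterion).
Every S-polynomial of the final basis reduces to 0, so we have a Gröbner basis.
Inter-reduce: drop elements whose leading term is divisible by another's, tail-reduce, and make monic.
Reduced Gröbner basis: {x - 1, y + 1}.
Label its elements g_1 = x - 1, g_2 = y + 1.

Reduce p = 3xy + x + 2y + 1 modulo G:
  leading term xy: subtract (3y)·g_1 from 3xy + x + 2y + 1 → x + 5y + 1
  leading term x: subtract (1)·g_1 from x + 5y + 1 → 5y + 2
  leading term y: subtract (5)·g_2 from 5y + 2 → -3
  leading term 1: no divisor's leading term divides it; move -3 to the remainder.
  normal form = -3.
The normal form is nonzero, so p ∉ I. Since p minus its normal form lies in I, I + (p) = I + (r) where r = -3; decide whether this ideal is the whole ring.
Here r = -3 is a nonzero constant, hence a unit: 1 ∈ I + (p), the Gröbner basis of I + (p) is {1}, and the enlarged system has no common solution — adjoining p is inconsistent.

Adjoining 3xy + x + 2y + 1 makes the ideal the whole ring: the system is inconsistent.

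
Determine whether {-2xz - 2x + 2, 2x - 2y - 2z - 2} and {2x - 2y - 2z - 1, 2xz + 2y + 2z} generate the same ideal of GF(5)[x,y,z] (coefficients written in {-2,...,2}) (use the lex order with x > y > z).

No, the ideals differ.

For a fixed monomial order, each ideal has a unique reduced Gröbner basis; comparing bases decides equality.
Buchberger on the first generating set:
f_1 = -2xz - 2x + 2, LT = xz.
f_2 = 2x - 2y - 2z - 2, LT = x.

S(f_1,f_2): lcm = xz. S = x + yz + z^2 + z - 1.
  leading term x: subtract (-2)·f_2 from x + yz + z^2 + z - 1 → yz + y + z^2 + 2z
  leading term yz: no divisor's leading term divides it; move yz to the remainder.
  leading term y: no divisor's leading term divides it; move y to the remainder.
  leading term z^2: no divisor's leading term divides it; move z^2 to the remainder.
  leading term z: no divisor's leading term divides it; move 2z to the remainder.
  remainder yz + y + z^2 + 2z ≠ 0; add g_3 = yz + y + z^2 + 2z to the basis.

S(f_1,g_3): lcm = xyz. S = -xz^2 - 2xz - y.
  leading term xz^2: subtract (-2z)·f_1 from -xz^2 - 2xz - y → -xz - y - z
  leading term xz: subtract (-2)·f_1 from -xz - y - z → x - y - z - 1
  leading term x: subtract (-2)·f_2 from x - y - z - 1 → 0
  remainder 0.

S(f_2,g_3): leading monomials are coprime, so the S-polynomial reduces to 0 (Buchberger's first criterion).
Every S-polynomial of the final basis reduces to 0, so we have a Gröbner basis.
Inter-reduce: drop elements whose leading term is divisible by another's, tail-reduce, and make monic.
Reduced Gröbner basis: {x - y - z - 1, yz + y + z^2 + 2z}.

Buchberger on the second generating set:
h_1 = 2x - 2y - 2z - 1, LT = x.
h_2 = 2xz + 2y + 2z, LT = xz.

S(h_1,h_2): lcm = xz. S = -yz - y - z^2 + z.
  leading term yz: no divisor's leading term divides it; move -yz to the remainder.
  leading term y: no divisor's leading term divides it; move -y to the remainder.
  leading term z^2: no divisor's leading term divides it; move -z^2 to the remainder.
  leading term z: no divisor's leading term divides it; move z to the remainder.
  remainder -yz - y - z^2 + z ≠ 0; add k_3 = -yz - y - z^2 + z to the basis.

S(h_1,k_3): leading monomials are coprime, so the S-polynomial reduces to 0 (Buchberger's first criterion).
S(h_2,k_3): lcm = xyz. S = -xy - xz^2 + xz + y^2 + yz.
  leading term xy: subtract (2y)·h_1 from -xy - xz^2 + xz + y^2 + yz → -xz^2 + xz + 2y
  leading term xz^2: subtract (2z^2)·h_1 from -xz^2 + xz + 2y → xz - yz^2 + 2y - z^3 + 2z^2
  leading term xz: subtract (-2z)·h_1 from xz - yz^2 + 2y - z^3 + 2z^2 → -yz^2 + yz + 2y - z^3 - 2z^2 - 2z
  leading term yz^2: subtract (z)·k_3 from -yz^2 + yz + 2y - z^3 - 2z^2 - 2z → 2yz + 2y + 2z^2 - 2z
  leading term yz: subtract (-2)·k_3 from 2yz + 2y + 2z^2 - 2z → 0
  remainder 0.

Every S-polynomial of the final basis reduces to 0, so we have a Gröbner basis.
Inter-reduce: drop elements whose leading term is divisible by another's, tail-reduce, and make monic.
Reduced Gröbner basis: {x - y - z + 2, yz + y + z^2 - z}.

Since the reduced bases disagree, the two ideals are not the same.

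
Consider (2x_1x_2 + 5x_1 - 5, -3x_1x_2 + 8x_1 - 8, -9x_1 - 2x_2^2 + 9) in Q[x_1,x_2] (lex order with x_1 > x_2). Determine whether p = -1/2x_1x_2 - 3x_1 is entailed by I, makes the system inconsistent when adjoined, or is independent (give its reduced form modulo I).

Adjoining -1/2x_1x_2 - 3x_1 makes the ideal the whole ring: the system is inconsistent.

First compute the reduced Gröbner basis of I by Buchberger's algorithm.
f_1 = 2x_1x_2 + 5x_1 - 5, LT = x_1x_2.
f_2 = -3x_1x_2 + 8x_1 - 8, LT = x_1x_2.
f_3 = -9x_1 - 2x_2^2 + 9, LT = x_1.

S(f_1,f_2): lcm = x_1x_2. S = 31/6x_1 - 31/6.
  reduce S modulo (f_1, f_2, f_3):
  remainder -31/27x_2^2 ≠ 0; add h_4 = -31/27x_2^2 to the basis.

S(f_1,f_3): lcm = x_1x_2. S = 5/2x_1 - 2/9x_2^3 + x_2 - 5/2.
  reduce S modulo (f_1, f_2, f_3, h_4):
  remainder x_2 ≠ 0; add h_5 = x_2 to the basis.

The other S-polynomials (S(f_2,f_3), S(f_1,h_4), S(f_2,h_4), S(f_3,h_4), S(f_1,h_5), S(f_2,h_5), S(f_3,h_5), S(h_4,h_5)) all reduce to 0 modulo the current basis, so we have a Gröbner basis.
Inter-reduce: drop elements whose leading term is divisible by another's, tail-reduce, and make monic.
Reduced Gröbner basis: {x_1 - 1, x_2}.
Label its elements g_1 = x_1 - 1, g_2 = x_2.

Reduce p = -1/2x_1x_2 - 3x_1 modulo G:
  leading term x_1x_2: subtract (-1/2x_2)·g_1 from -1/2x_1x_2 - 3x_1 → -3x_1 - 1/2x_2
  leading term x_1: subtract (-3)·g_1 from -3x_1 - 1/2x_2 → -1/2x_2 - 3
  leading term x_2: subtract (-1/2)·g_2 from -1/2x_2 - 3 → -3
  leading term 1: no divisor's leading term divides it; move -3 to the remainder.
  normal form = -3.
The normal form is nonzero, so p ∉ I. Since p minus its normal form lies in I, I + (p) = I + (r) where r = -3; decide whether this ideal is the whole ring.
Here r = -3 is a nonzero constant, hence a unit: 1 ∈ I + (p), the Gröbner basis of I + (p) is {1}, and the enlarged system has no common solution — adjoining p is inconsistent.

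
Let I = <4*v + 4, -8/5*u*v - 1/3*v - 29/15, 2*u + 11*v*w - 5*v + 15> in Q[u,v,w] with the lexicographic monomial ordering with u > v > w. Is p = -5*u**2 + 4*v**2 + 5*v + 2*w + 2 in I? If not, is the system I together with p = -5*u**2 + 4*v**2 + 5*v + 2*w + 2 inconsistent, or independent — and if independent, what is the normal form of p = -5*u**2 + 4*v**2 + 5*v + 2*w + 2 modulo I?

-5*u**2 + 4*v**2 + 5*v + 2*w + 2 lies in I (it reduces to 0).

First compute the reduced Gröbner basis of I by Buchberger's algorithm.
f_1 = 4*v + 4, LT = v.
f_2 = -8/5*u*v - 1/3*v - 29/15, LT = u*v.
f_3 = 2*u + 11*v*w - 5*v + 15, LT = u.

S(f_1,f_2): lcm = u*v. S = u - 5/24*v - 29/24.
  leading term u: subtract (1/2)·f_3 from u - 5/24*v - 29/24 → -11/2*v*w + 55/24*v - 209/24
  leading term v*w: subtract (-11/8*w)·f_1 from -11/2*v*w + 55/24*v - 209/24 → 55/24*v + 11/2*w - 209/24
  leading term v: subtract (55/96)·f_1 from 55/24*v + 11/2*w - 209/24 → 11/2*w - 11
  leading term w: no divisor's leading term divides it; move 11/2*w to the remainder.
  leading term 1: no divisor's leading term divides it; move -11 to the remainder.
  remainder 11/2*w - 11 ≠ 0; add h_4 = 11/2*w - 11 to the basis.

The other S-polynomials (S(f_1,f_3), S(f_2,f_3), S(f_1,h_4), S(f_2,h_4), S(f_3,h_4)) all reduce to 0 modulo the current basis, so we have a Gröbner basis.
Inter-reduce: drop elements whose leading term is divisible by another's, tail-reduce, and make monic.
Reduced Gröbner basis: {u - 1, v + 1, w - 2}.
Label its elements g_1 = u - 1, g_2 = v + 1, g_3 = w - 2.

Reduce p = -5*u**2 + 4*v**2 + 5*v + 2*w + 2 modulo G:
  leading term u**2: subtract (-5*u)·g_1 from -5*u**2 + 4*v**2 + 5*v + 2*w + 2 → -5*u + 4*v**2 + 5*v + 2*w + 2
  leading term u: subtract (-5)·g_1 from -5*u + 4*v**2 + 5*v + 2*w + 2 → 4*v**2 + 5*v + 2*w - 3
  leading term v**2: subtract (4*v)·g_2 from 4*v**2 + 5*v + 2*w - 3 → v + 2*w - 3
  leading term v: subtract (1)·g_2 from v + 2*w - 3 → 2*w - 4
  leading term w: subtract (2)·g_3 from 2*w - 4 → 0
  normal form = 0.
Since the normal form is 0, p ∈ I.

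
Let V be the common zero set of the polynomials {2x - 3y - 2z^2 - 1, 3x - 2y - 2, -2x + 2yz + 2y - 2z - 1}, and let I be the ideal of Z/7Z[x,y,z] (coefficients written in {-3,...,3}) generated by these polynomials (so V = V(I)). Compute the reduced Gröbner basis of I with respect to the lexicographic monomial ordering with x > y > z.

G = {x - 2z^2 + 2, y - 3z^2 - 3, z^3 - 2z^2 + 3z - 2}

f_1 = 2x - 3y - 2z^2 - 1, LT = x.
f_2 = 3x - 2y - 2, LT = x.
f_3 = -2x + 2yz + 2y - 2z - 1, LT = x.

S(f_1,f_2): lcm = x. S = -2y - z^2 - 1.
  reduce S modulo (f_1, f_2, f_3):
  remainder -2y - z^2 - 1 ≠ 0; add g_4 = -2y - z^2 - 1 to the basis.

S(f_1,f_3): lcm = x. S = yz + 3y - z^2 - z - 1.
  reduce S modulo (f_1, f_2, f_3, g_4):
  remainder 3z^3 + z^2 + 2z + 1 ≠ 0; add g_5 = 3z^3 + z^2 + 2z + 1 to the basis.

The other S-polynomials (S(f_2,f_3), S(f_1,g_4), S(f_2,g_4), S(f_3,g_4), S(f_1,g_5), S(f_2,g_5), S(f_3,g_5), S(g_4,g_5)) all reduce to 0 modulo the current basis, so we have a Gröbner basis.
Inter-reduce: drop elements whose leading term is divisible by another's, tail-reduce, and make monic.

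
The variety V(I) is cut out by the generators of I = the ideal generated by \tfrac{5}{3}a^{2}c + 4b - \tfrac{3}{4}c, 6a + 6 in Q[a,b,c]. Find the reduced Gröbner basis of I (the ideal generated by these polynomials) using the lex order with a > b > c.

G = {a + 1, b + \tfrac{11}{48}c}

f_1 = \tfrac{5}{3}a^{2}c + 4b - \tfrac{3}{4}c, LT = a^{2}c.
f_2 = 6a + 6, LT = a.

S(f_1,f_2): lcm = a^{2}c. S = -ac + \tfrac{12}{5}b - \tfrac{9}{20}c.
  reduce S modulo (f_1, f_2):
  remainder \tfrac{12}{5}b + \tfrac{11}{20}c ≠ 0; add g_3 = \tfrac{12}{5}b + \tfrac{11}{20}c to the basis.

The other S-polynomials (S(f_1,g_3), S(f_2,g_3)) all reduce to 0 modulo the current basis, so we have a Gröbner basis.
Inter-reduce: drop elements whose leading term is divisible by another's, tail-reduce, and make monic.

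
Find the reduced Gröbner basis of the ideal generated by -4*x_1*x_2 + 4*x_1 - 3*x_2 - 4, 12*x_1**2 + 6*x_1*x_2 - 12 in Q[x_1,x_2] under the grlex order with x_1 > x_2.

G = {x_1**2 + 1/2*x_1 - 3/8*x_2 - 3/2, x_1*x_2 - x_1 + 3/4*x_2 + 1, x_2**2 + 14/3*x_1 + 5/2*x_2 - 14/3}

This is the nonlinear analogue of row-reducing a linear system.

f_1 = -4*x_1*x_2 + 4*x_1 - 3*x_2 - 4, LT = x_1*x_2.
f_2 = 12*x_1**2 + 6*x_1*x_2 - 12, LT = x_1**2.

S(f_1,f_2): lcm = x_1**2*x_2. S = -1/2*x_1*x_2**2 - x_1**2 + 3/4*x_1*x_2 + x_1 + x_2.
  leading term x_1*x_2**2: subtract (1/8*x_2)·f_1 from -1/2*x_1*x_2**2 - x_1**2 + 3/4*x_1*x_2 + x_1 + x_2 → -x_1**2 + 1/4*x_1*x_2 + 3/8*x_2**2 + x_1 + 3/2*x_2
  leading term x_1**2: subtract (-1/12)·f_2 from -x_1**2 + 1/4*x_1*x_2 + 3/8*x_2**2 + x_1 + 3/2*x_2 → 3/4*x_1*x_2 + 3/8*x_2**2 + x_1 + 3/2*x_2 - 1
  leading term x_1*x_2: subtract (-3/16)·f_1 from 3/4*x_1*x_2 + 3/8*x_2**2 + x_1 + 3/2*x_2 - 1 → 3/8*x_2**2 + 7/4*x_1 + 15/16*x_2 - 7/4
  leading term x_2**2: no divisor's leading term divides it; move 3/8*x_2**2 to the remainder.
  leading term x_1: no divisor's leading term divides it; move 7/4*x_1 to the remainder.
  leading term x_2: no divisor's leading term divides it; move 15/16*x_2 to the remainder.
  leading term 1: no divisor's leading term divides it; move -7/4 to the remainder.
  remainder 3/8*x_2**2 + 7/4*x_1 + 15/16*x_2 - 7/4 ≠ 0; add g_3 = 3/8*x_2**2 + 7/4*x_1 + 15/16*x_2 - 7/4 to the basis.

The other S-polynomials (S(f_1,g_3), S(f_2,g_3)) all reduce to 0 modulo the current basis, so we have a Gröbner basis.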